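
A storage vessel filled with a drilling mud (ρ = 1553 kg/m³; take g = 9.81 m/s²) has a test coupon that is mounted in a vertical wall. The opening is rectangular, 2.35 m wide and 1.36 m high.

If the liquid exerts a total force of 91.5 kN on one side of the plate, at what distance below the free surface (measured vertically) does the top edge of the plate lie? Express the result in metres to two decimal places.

d_top ≈ 1.20 m

γ = ρg = 1553 × 9.81 / 1000 = 15.23493 kN/m³.
A = 2.35 × 1.36 = 3.196 m².
From F = γ·h_c·A, the centroid depth is h_c = 91.5/(15.23493 × 3.196) = 1.8792 m.
The centroid lies 1.36/2 = 0.68 m below the top edge, so the top edge sits at h_top = 1.8792 − 0.68 = 1.1992 m below the surface.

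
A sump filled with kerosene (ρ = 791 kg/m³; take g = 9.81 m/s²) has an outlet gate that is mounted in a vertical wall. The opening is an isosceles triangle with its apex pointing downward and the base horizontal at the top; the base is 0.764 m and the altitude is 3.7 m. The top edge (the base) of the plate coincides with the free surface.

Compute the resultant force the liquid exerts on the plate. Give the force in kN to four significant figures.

F ≈ 13.53 kN

γ = ρg = 791 × 9.81 / 1000 = 7.75971 kN/m³.
With the apex down, the centroid sits h/3 = 3.7/3 = 1.23333 m below the base (the top edge), so the centroid depth is h_c = 1.23333 m.
A = ½ × 0.764 × 3.7 = 1.4134 m².
Resultant F = γ·h_c·A = 7.75971 × 1.23333 × 1.4134 = 13.5266 kN.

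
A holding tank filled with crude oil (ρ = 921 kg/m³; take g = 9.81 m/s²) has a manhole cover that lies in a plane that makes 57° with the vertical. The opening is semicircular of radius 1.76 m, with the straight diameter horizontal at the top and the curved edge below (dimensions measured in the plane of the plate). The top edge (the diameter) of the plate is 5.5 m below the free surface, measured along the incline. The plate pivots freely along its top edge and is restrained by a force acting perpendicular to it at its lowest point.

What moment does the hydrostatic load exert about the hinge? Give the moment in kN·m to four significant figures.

γ = ρg = 921 × 9.81 / 1000 = 9.03501 kN/m³.
The plate makes 57° with the vertical, i.e. θ = 90° − 57° = 33° to the horizontal. Measuring y along the incline from the free-surface line, vertical depth h = y·sinθ with sinθ = 0.544639.
The centroid of a semicircle lies 4r/(3π) = 0.746967 m from the diameter, here below the top edge, so y_c = 5.5 + 0.746967 = 6.24697 m and h_c = 6.24697 × 0.544639 = 3.40234 m.
A = πr²/2 = π × 1.76²/2 = 4.8657 m².
Resultant F = γ·h_c·A = 9.03501 × 3.40234 × 4.8657 = 149.572 kN.
I_c = (π/8 − 8/(9π))·r⁴ = 0.109757 × 1.76⁴ = 1.05313 m⁴.
Centre of pressure: y_p = y_c + I_c/(y_c·A) = 6.24697 + 1.05313/(6.24697 × 4.8657) = 6.24697 + 0.0346471 = 6.28162 m along the plane.
The resultant acts 0.746967 + 0.0346471 = 0.781614 m (along the plate) below the hinge at the top edge, so the moment about the hinge is M = F × 0.781614 = 149.572 × 0.781614 = 116.908 kN·m.

M ≈ 116.9 kN·m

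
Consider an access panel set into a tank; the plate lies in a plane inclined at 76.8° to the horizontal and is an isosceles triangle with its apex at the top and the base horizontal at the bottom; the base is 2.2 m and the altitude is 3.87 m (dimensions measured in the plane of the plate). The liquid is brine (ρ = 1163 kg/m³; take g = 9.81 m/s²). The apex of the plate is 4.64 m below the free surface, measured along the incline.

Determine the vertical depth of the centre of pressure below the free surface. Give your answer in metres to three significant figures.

γ = ρg = 1163 × 9.81 / 1000 = 11.40903 kN/m³.
Let θ = 76.8° be the plate's angle to the horizontal; measure y along the incline from where the plane meets the free surface. Vertical depth h = y·sinθ with sinθ = 0.973579.
With the apex up, the centroid sits 2h/3 = 2 × 3.87/3 = 2.58 m below the apex, so y_c = 4.64 + 2.58 = 7.22 m and h_c = 7.22 × 0.973579 = 7.02924 m.
A = ½ × 2.2 × 3.87 = 4.257 m².
Resultant F = γ·h_c·A = 11.40903 × 7.02924 × 4.257 = 341.398 kN.
I_c = b·h³/36 = 2.2 × 3.87³/36 = 3.54204 m⁴.
Centre of pressure: y_p = y_c + I_c/(y_c·A) = 7.22 + 3.54204/(7.22 × 4.257) = 7.22 + 0.115242 = 7.33524 m along the plane.
Vertically, h_p = y_p·sinθ = 7.33524 × 0.973579 = 7.14144 m.

h_p = 7.14 m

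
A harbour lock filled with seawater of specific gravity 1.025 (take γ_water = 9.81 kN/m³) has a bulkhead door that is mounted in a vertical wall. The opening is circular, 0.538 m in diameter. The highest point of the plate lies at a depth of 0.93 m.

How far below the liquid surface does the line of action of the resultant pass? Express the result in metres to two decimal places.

h_p = 1.21 m

γ = 1.025 × 9.81 = 10.05525 kN/m³.
The centroid is at the centre, 0.269 m below the top of the plate, so the centroid depth is h_c = 0.93 + 0.269 = 1.199 m.
A = π(0.269)² = 0.227329 m².
Resultant F = γ·h_c·A = 10.05525 × 1.199 × 0.227329 = 2.74073 kN.
I_c = πr⁴/4 = π × 0.269⁴/4 = 0.00411243 m⁴.
Centre of pressure: y_p = y_c + I_c/(y_c·A) = 1.199 + 0.00411243/(1.199 × 0.227329) = 1.199 + 0.0150878 = 1.21409 m along the plane.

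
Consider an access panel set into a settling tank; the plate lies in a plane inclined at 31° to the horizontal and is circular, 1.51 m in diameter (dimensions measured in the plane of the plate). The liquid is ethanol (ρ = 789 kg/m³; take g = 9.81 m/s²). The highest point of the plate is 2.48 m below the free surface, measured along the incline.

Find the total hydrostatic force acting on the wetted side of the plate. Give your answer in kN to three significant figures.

γ = ρg = 789 × 9.81 / 1000 = 7.74009 kN/m³.
Let θ = 31° be the plate's angle to the horizontal; measure y along the incline from where the plane meets the free surface. Vertical depth h = y·sinθ with sinθ = 0.515038.
The centroid is at the centre, 0.755 m below the top of the plate, so y_c = 2.48 + 0.755 = 3.235 m and h_c = 3.235 × 0.515038 = 1.66615 m.
A = π(0.755)² = 1.79079 m².
Resultant F = γ·h_c·A = 7.74009 × 1.66615 × 1.79079 = 23.0943 kN.

F ≈ 23.1 kN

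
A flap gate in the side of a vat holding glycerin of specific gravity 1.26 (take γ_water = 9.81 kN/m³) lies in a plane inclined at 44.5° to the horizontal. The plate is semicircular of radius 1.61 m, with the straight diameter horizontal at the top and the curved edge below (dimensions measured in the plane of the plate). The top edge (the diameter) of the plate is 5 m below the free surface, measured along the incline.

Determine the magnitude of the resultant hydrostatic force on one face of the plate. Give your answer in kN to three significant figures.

F ≈ 200 kN

γ = 1.26 × 9.81 = 12.3606 kN/m³.
Let θ = 44.5° be the plate's angle to the horizontal; measure y along the incline from where the plane meets the free surface. Vertical depth h = y·sinθ with sinθ = 0.700909.
The centroid of a semicircle lies 4r/(3π) = 0.683305 m from the diameter, here below the top edge, so y_c = 5 + 0.683305 = 5.6833 m and h_c = 5.6833 × 0.700909 = 3.98348 m.
A = πr²/2 = π × 1.61²/2 = 4.07166 m².
Resultant F = γ·h_c·A = 12.3606 × 3.98348 × 4.07166 = 200.481 kN.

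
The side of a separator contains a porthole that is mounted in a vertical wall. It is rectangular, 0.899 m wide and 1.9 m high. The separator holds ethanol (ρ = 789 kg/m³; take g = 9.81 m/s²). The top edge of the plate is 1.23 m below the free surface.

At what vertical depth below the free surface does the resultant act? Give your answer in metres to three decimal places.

γ = ρg = 789 × 9.81 / 1000 = 7.74009 kN/m³.
The centroid lies 1.9/2 = 0.95 m below the top edge, so the centroid depth is h_c = 1.23 + 0.95 = 2.18 m.
A = 0.899 × 1.9 = 1.7081 m².
Resultant F = γ·h_c·A = 7.74009 × 2.18 × 1.7081 = 28.8214 kN.
I_c = b·h³/12 = 0.899 × 1.9³/12 = 0.513853 m⁴.
Centre of pressure: y_p = y_c + I_c/(y_c·A) = 2.18 + 0.513853/(2.18 × 1.7081) = 2.18 + 0.137997 = 2.318 m along the plane.

h_p = 2.318 m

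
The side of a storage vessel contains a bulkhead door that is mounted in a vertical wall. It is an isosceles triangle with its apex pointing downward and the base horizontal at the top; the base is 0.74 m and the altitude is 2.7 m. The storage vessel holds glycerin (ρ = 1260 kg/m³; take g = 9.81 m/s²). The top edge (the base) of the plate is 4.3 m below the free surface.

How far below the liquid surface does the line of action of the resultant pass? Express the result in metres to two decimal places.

h_p = 5.28 m

γ = ρg = 1260 × 9.81 / 1000 = 12.3606 kN/m³.
With the apex down, the centroid sits h/3 = 2.7/3 = 0.9 m below the base (the top edge), so the centroid depth is h_c = 4.3 + 0.9 = 5.2 m.
A = ½ × 0.74 × 2.7 = 0.999 m².
Resultant F = γ·h_c·A = 12.3606 × 5.2 × 0.999 = 64.2108 kN.
I_c = b·h³/36 = 0.74 × 2.7³/36 = 0.404595 m⁴.
Centre of pressure: y_p = y_c + I_c/(y_c·A) = 5.2 + 0.404595/(5.2 × 0.999) = 5.2 + 0.0778846 = 5.27788 m along the plane.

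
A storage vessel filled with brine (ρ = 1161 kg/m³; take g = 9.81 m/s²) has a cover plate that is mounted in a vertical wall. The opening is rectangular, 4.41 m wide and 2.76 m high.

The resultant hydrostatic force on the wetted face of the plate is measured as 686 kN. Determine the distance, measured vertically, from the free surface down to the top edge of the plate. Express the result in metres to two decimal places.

d_top ≈ 3.57 m

γ = ρg = 1161 × 9.81 / 1000 = 11.38941 kN/m³.
A = 4.41 × 2.76 = 12.1716 m².
From F = γ·h_c·A, the centroid depth is h_c = 686/(11.38941 × 12.1716) = 4.94852 m.
The centroid lies 2.76/2 = 1.38 m below the top edge, so the top edge sits at h_top = 4.94852 − 1.38 = 3.56852 m below the surface.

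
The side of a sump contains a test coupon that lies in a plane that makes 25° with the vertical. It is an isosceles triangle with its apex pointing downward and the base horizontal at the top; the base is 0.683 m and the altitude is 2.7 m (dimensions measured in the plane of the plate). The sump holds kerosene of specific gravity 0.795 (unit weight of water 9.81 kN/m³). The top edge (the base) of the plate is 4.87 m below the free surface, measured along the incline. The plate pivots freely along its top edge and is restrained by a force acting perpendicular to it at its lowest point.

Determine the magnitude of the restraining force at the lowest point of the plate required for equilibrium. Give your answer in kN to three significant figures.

γ = 0.795 × 9.81 = 7.79895 kN/m³.
The plate makes 25° with the vertical, i.e. θ = 90° − 25° = 65° to the horizontal. Measuring y along the incline from the free-surface line, vertical depth h = y·sinθ with sinθ = 0.906308.
With the apex down, the centroid sits h/3 = 2.7/3 = 0.9 m below the base (the top edge), so y_c = 4.87 + 0.9 = 5.77 m and h_c = 5.77 × 0.906308 = 5.2294 m.
A = ½ × 0.683 × 2.7 = 0.92205 m².
Resultant F = γ·h_c·A = 7.79895 × 5.2294 × 0.92205 = 37.6047 kN.
I_c = b·h³/36 = 0.683 × 2.7³/36 = 0.37343 m⁴.
Centre of pressure: y_p = y_c + I_c/(y_c·A) = 5.77 + 0.37343/(5.77 × 0.92205) = 5.77 + 0.0701906 = 5.84019 m along the plane.
The resultant acts 0.9 + 0.0701906 = 0.970191 m (along the plate) below the hinge at the top edge, so the moment about the hinge is M = F × 0.970191 = 37.6047 × 0.970191 = 36.4837 kN·m.
A normal force at the bottom, 2.7 m from the hinge, must supply this moment: P = 36.4837/2.7 = 13.5125 kN.

P ≈ 13.5 kN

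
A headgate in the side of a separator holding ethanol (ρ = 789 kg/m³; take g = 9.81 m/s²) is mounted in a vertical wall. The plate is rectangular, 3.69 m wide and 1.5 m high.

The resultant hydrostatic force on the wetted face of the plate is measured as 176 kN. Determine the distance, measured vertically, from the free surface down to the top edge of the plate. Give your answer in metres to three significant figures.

d_top ≈ 3.36 m

γ = ρg = 789 × 9.81 / 1000 = 7.74009 kN/m³.
A = 3.69 × 1.5 = 5.535 m².
From F = γ·h_c·A, the centroid depth is h_c = 176/(7.74009 × 5.535) = 4.10818 m.
The centroid lies 1.5/2 = 0.75 m below the top edge, so the top edge sits at h_top = 4.10818 − 0.75 = 3.35818 m below the surface.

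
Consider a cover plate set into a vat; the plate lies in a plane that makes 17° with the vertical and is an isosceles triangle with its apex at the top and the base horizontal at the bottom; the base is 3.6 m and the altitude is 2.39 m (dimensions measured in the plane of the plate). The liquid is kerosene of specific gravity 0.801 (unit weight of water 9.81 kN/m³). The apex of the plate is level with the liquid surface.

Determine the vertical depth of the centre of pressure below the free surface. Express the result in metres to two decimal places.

γ = 0.801 × 9.81 = 7.85781 kN/m³.
The plate makes 17° with the vertical, i.e. θ = 90° − 17° = 73° to the horizontal. Measuring y along the incline from the free-surface line, vertical depth h = y·sinθ with sinθ = 0.956305.
With the apex up, the centroid sits 2h/3 = 2 × 2.39/3 = 1.59333 m below the apex, so y_c = 1.59333 m and h_c = 1.59333 × 0.956305 = 1.52371 m.
A = ½ × 3.6 × 2.39 = 4.302 m².
Resultant F = γ·h_c·A = 7.85781 × 1.52371 × 4.302 = 51.5079 kN.
I_c = b·h³/36 = 3.6 × 2.39³/36 = 1.36519 m⁴.
Centre of pressure: y_p = y_c + I_c/(y_c·A) = 1.59333 + 1.36519/(1.59333 × 4.302) = 1.59333 + 0.199167 = 1.7925 m along the plane.
Vertically, h_p = y_p·sinθ = 1.7925 × 0.956305 = 1.71418 m.

h_p = 1.71 m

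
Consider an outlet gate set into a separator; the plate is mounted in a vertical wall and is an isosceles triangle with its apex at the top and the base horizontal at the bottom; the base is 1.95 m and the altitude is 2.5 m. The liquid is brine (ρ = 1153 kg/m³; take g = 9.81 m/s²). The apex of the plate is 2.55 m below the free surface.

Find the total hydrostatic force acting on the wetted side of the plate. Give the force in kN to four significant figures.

γ = ρg = 1153 × 9.81 / 1000 = 11.31093 kN/m³.
With the apex up, the centroid sits 2h/3 = 2 × 2.5/3 = 1.66667 m below the apex, so the centroid depth is h_c = 2.55 + 1.66667 = 4.21667 m.
A = ½ × 1.95 × 2.5 = 2.4375 m².
Resultant F = γ·h_c·A = 11.31093 × 4.21667 × 2.4375 = 116.255 kN.

F ≈ 116.3 kN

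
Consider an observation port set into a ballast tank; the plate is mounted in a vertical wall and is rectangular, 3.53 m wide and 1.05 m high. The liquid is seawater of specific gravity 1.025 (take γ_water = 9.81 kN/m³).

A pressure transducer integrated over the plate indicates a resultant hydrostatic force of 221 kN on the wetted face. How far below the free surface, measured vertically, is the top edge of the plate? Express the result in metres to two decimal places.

γ = 1.025 × 9.81 = 10.05525 kN/m³.
A = 3.53 × 1.05 = 3.7065 m².
From F = γ·h_c·A, the centroid depth is h_c = 221/(10.05525 × 3.7065) = 5.92974 m.
The centroid lies 1.05/2 = 0.525 m below the top edge, so the top edge sits at h_top = 5.92974 − 0.525 = 5.40474 m below the surface.

d_top ≈ 5.40 m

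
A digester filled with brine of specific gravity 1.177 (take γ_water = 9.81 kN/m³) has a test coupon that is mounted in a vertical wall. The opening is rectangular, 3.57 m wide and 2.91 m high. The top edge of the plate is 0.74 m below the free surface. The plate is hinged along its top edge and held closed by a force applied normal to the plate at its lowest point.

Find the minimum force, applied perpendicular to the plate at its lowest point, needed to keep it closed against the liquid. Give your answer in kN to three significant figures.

P ≈ 161 kN

γ = 1.177 × 9.81 = 11.54637 kN/m³.
The centroid lies 2.91/2 = 1.455 m below the top edge, so the centroid depth is h_c = 0.74 + 1.455 = 2.195 m.
A = 3.57 × 2.91 = 10.3887 m².
Resultant F = γ·h_c·A = 11.54637 × 2.195 × 10.3887 = 263.294 kN.
I_c = b·h³/12 = 3.57 × 2.91³/12 = 7.33105 m⁴.
Centre of pressure: y_p = y_c + I_c/(y_c·A) = 2.195 + 7.33105/(2.195 × 10.3887) = 2.195 + 0.321492 = 2.51649 m along the plane.
The resultant acts 1.455 + 0.321492 = 1.77649 m (along the plate) below the hinge at the top edge, so the moment about the hinge is M = F × 1.77649 = 263.294 × 1.77649 = 467.739 kN·m.
A normal force at the bottom, 2.91 m from the hinge, must supply this moment: P = 467.739/2.91 = 160.735 kN.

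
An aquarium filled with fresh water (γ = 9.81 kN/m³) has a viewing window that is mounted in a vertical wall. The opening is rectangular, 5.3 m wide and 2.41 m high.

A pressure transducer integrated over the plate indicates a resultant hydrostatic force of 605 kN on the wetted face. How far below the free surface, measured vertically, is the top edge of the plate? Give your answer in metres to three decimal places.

d_top ≈ 3.623 m

γ = 9.81 kN/m³.
A = 5.3 × 2.41 = 12.773 m².
From F = γ·h_c·A, the centroid depth is h_c = 605/(9.81 × 12.773) = 4.82829 m.
The centroid lies 2.41/2 = 1.205 m below the top edge, so the top edge sits at h_top = 4.82829 − 1.205 = 3.62329 m below the surface.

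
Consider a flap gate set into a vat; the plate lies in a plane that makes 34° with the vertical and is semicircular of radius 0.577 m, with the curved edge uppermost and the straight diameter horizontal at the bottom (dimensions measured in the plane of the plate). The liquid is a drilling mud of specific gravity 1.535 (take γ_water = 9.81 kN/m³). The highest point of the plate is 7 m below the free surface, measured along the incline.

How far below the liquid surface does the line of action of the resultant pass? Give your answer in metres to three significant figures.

h_p = 6.08 m

γ = 1.535 × 9.81 = 15.05835 kN/m³.
The plate makes 34° with the vertical, i.e. θ = 90° − 34° = 56° to the horizontal. Measuring y along the incline from the free-surface line, vertical depth h = y·sinθ with sinθ = 0.829038.
The centroid lies 4r/(3π) = 0.244886 m above the diameter, so r − 4r/(3π) = 0.577 − 0.244886 = 0.332114 m below the topmost point, so y_c = 7 + 0.332114 = 7.33211 m and h_c = 7.33211 × 0.829038 = 6.0786 m.
A = πr²/2 = π × 0.577²/2 = 0.522964 m².
Resultant F = γ·h_c·A = 15.05835 × 6.0786 × 0.522964 = 47.8688 kN.
I_c = (π/8 − 8/(9π))·r⁴ = 0.109757 × 0.577⁴ = 0.0121657 m⁴.
Centre of pressure: y_p = y_c + I_c/(y_c·A) = 7.33211 + 0.0121657/(7.33211 × 0.522964) = 7.33211 + 0.00317275 = 7.33528 m along the plane.
Vertically, h_p = y_p·sinθ = 7.33528 × 0.829038 = 6.08123 m.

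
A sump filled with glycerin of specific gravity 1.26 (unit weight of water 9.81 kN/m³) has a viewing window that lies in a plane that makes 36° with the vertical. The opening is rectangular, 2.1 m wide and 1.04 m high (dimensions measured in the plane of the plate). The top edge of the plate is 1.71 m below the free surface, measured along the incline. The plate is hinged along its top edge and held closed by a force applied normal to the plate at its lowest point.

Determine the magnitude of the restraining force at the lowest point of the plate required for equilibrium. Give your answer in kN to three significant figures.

γ = 1.26 × 9.81 = 12.3606 kN/m³.
The plate makes 36° with the vertical, i.e. θ = 90° − 36° = 54° to the horizontal. Measuring y along the incline from the free-surface line, vertical depth h = y·sinθ with sinθ = 0.809017.
The centroid lies 1.04/2 = 0.52 m below the top edge, so y_c = 1.71 + 0.52 = 2.23 m and h_c = 2.23 × 0.809017 = 1.80411 m.
A = 2.1 × 1.04 = 2.184 m².
Resultant F = γ·h_c·A = 12.3606 × 1.80411 × 2.184 = 48.7029 kN.
I_c = b·h³/12 = 2.1 × 1.04³/12 = 0.196851 m⁴.
Centre of pressure: y_p = y_c + I_c/(y_c·A) = 2.23 + 0.196851/(2.23 × 2.184) = 2.23 + 0.0404185 = 2.27042 m along the plane.
The resultant acts 0.52 + 0.0404185 = 0.560419 m (along the plate) below the hinge at the top edge, so the moment about the hinge is M = F × 0.560419 = 48.7029 × 0.560419 = 27.294 kN·m.
A normal force at the bottom, 1.04 m from the hinge, must supply this moment: P = 27.294/1.04 = 26.2442 kN.

P ≈ 26.2 kN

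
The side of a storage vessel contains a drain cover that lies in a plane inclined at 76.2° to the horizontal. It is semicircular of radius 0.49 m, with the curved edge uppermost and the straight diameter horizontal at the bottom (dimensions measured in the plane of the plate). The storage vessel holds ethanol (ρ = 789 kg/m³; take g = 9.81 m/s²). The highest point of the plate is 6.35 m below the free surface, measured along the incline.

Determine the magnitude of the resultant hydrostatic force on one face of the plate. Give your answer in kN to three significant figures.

γ = ρg = 789 × 9.81 / 1000 = 7.74009 kN/m³.
Let θ = 76.2° be the plate's angle to the horizontal; measure y along the incline from where the plane meets the free surface. Vertical depth h = y·sinθ with sinθ = 0.971134.
The centroid lies 4r/(3π) = 0.207962 m above the diameter, so r − 4r/(3π) = 0.49 − 0.207962 = 0.282038 m below the topmost point, so y_c = 6.35 + 0.282038 = 6.63204 m and h_c = 6.63204 × 0.971134 = 6.4406 m.
A = πr²/2 = π × 0.49²/2 = 0.377148 m².
Resultant F = γ·h_c·A = 7.74009 × 6.4406 × 0.377148 = 18.8011 kN.

F ≈ 18.8 kN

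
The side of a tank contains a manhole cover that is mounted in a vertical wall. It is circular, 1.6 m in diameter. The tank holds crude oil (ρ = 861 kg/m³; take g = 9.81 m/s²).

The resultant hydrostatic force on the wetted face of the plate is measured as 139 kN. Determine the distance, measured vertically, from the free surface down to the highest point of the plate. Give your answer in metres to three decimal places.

γ = ρg = 861 × 9.81 / 1000 = 8.44641 kN/m³.
A = π(0.8)² = 2.01062 m².
From F = γ·h_c·A, the centroid depth is h_c = 139/(8.44641 × 2.01062) = 8.18489 m.
The centroid is at the centre, 0.8 m below the top of the plate, so the highest point sits at h_top = 8.18489 − 0.8 = 7.38489 m below the surface.

d_top ≈ 7.385 m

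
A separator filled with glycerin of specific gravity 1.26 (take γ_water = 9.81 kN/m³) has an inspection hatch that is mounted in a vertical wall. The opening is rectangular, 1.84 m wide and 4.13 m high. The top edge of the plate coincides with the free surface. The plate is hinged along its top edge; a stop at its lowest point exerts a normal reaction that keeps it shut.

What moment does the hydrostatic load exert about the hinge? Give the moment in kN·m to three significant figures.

M ≈ 534 kN·m

γ = 1.26 × 9.81 = 12.3606 kN/m³.
The centroid lies 4.13/2 = 2.065 m below the top edge, so the centroid depth is h_c = 2.065 m.
A = 1.84 × 4.13 = 7.5992 m².
Resultant F = γ·h_c·A = 12.3606 × 2.065 × 7.5992 = 193.967 kN.
I_c = b·h³/12 = 1.84 × 4.13³/12 = 10.8016 m⁴.
Centre of pressure: y_p = y_c + I_c/(y_c·A) = 2.065 + 10.8016/(2.065 × 7.5992) = 2.065 + 0.688335 = 2.75333 m along the plane.
The resultant acts 2.065 + 0.688335 = 2.75333 m (along the plate) below the hinge at the top edge, so the moment about the hinge is M = F × 2.75333 = 193.967 × 2.75333 = 534.055 kN·m.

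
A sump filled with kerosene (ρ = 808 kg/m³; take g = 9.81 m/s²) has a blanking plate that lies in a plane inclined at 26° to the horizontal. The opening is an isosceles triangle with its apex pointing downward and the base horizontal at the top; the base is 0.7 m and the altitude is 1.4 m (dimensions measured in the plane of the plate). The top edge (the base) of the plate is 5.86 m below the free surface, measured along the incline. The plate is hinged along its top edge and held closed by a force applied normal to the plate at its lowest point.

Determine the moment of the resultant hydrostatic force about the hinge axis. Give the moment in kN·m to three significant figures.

M ≈ 5.21 kN·m

γ = ρg = 808 × 9.81 / 1000 = 7.92648 kN/m³.
Let θ = 26° be the plate's angle to the horizontal; measure y along the incline from where the plane meets the free surface. Vertical depth h = y·sinθ with sinθ = 0.438371.
With the apex down, the centroid sits h/3 = 1.4/3 = 0.466667 m below the base (the top edge), so y_c = 5.86 + 0.466667 = 6.32667 m and h_c = 6.32667 × 0.438371 = 2.77343 m.
A = ½ × 0.7 × 1.4 = 0.49 m².
Resultant F = γ·h_c·A = 7.92648 × 2.77343 × 0.49 = 10.7719 kN.
I_c = b·h³/36 = 0.7 × 1.4³/36 = 0.0533556 m⁴.
Centre of pressure: y_p = y_c + I_c/(y_c·A) = 6.32667 + 0.0533556/(6.32667 × 0.49) = 6.32667 + 0.0172111 = 6.34388 m along the plane.
The resultant acts 0.466667 + 0.0172111 = 0.483878 m (along the plate) below the hinge at the top edge, so the moment about the hinge is M = F × 0.483878 = 10.7719 × 0.483878 = 5.21229 kN·m.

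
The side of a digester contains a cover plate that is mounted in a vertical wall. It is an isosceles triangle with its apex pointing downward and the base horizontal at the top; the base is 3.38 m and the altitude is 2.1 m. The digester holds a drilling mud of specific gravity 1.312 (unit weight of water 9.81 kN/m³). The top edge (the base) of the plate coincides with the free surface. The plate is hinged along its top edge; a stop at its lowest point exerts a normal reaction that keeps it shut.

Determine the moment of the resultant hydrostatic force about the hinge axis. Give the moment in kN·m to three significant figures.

M ≈ 33.6 kN·m

γ = 1.312 × 9.81 = 12.87072 kN/m³.
With the apex down, the centroid sits h/3 = 2.1/3 = 0.7 m below the base (the top edge), so the centroid depth is h_c = 0.7 m.
A = ½ × 3.38 × 2.1 = 3.549 m².
Resultant F = γ·h_c·A = 12.87072 × 0.7 × 3.549 = 31.9747 kN.
I_c = b·h³/36 = 3.38 × 2.1³/36 = 0.869505 m⁴.
Centre of pressure: y_p = y_c + I_c/(y_c·A) = 0.7 + 0.869505/(0.7 × 3.549) = 0.7 + 0.35 = 1.05 m along the plane.
The resultant acts 0.7 + 0.35 = 1.05 m (along the plate) below the hinge at the top edge, so the moment about the hinge is M = F × 1.05 = 31.9747 × 1.05 = 33.5734 kN·m.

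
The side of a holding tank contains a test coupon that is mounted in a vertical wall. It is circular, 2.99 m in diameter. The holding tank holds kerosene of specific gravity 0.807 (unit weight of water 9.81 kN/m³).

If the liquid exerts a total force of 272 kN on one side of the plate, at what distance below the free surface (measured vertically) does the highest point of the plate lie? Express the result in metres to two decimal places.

d_top ≈ 3.40 m

γ = 0.807 × 9.81 = 7.91667 kN/m³.
A = π(1.495)² = 7.02154 m².
From F = γ·h_c·A, the centroid depth is h_c = 272/(7.91667 × 7.02154) = 4.89321 m.
The centroid is at the centre, 1.495 m below the top of the plate, so the highest point sits at h_top = 4.89321 − 1.495 = 3.39821 m below the surface.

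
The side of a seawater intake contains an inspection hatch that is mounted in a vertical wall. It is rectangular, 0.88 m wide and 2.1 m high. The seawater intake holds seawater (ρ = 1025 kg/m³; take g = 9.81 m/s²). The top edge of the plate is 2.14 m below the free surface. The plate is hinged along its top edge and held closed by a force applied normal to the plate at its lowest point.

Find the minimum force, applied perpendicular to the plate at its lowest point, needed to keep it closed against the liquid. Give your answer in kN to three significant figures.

γ = ρg = 1025 × 9.81 / 1000 = 10.05525 kN/m³.
The centroid lies 2.1/2 = 1.05 m below the top edge, so the centroid depth is h_c = 2.14 + 1.05 = 3.19 m.
A = 0.88 × 2.1 = 1.848 m².
Resultant F = γ·h_c·A = 10.05525 × 3.19 × 1.848 = 59.2769 kN.
I_c = b·h³/12 = 0.88 × 2.1³/12 = 0.67914 m⁴.
Centre of pressure: y_p = y_c + I_c/(y_c·A) = 3.19 + 0.67914/(3.19 × 1.848) = 3.19 + 0.115204 = 3.3052 m along the plane.
The resultant acts 1.05 + 0.115204 = 1.1652 m (along the plate) below the hinge at the top edge, so the moment about the hinge is M = F × 1.1652 = 59.2769 × 1.1652 = 69.0694 kN·m.
A normal force at the bottom, 2.1 m from the hinge, must supply this moment: P = 69.0694/2.1 = 32.8902 kN.

P ≈ 32.9 kN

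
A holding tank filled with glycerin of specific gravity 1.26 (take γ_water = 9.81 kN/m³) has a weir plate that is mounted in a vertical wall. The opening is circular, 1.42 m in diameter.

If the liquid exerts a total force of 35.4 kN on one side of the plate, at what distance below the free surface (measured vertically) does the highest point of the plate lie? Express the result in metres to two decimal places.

γ = 1.26 × 9.81 = 12.3606 kN/m³.
A = π(0.71)² = 1.58368 m².
From F = γ·h_c·A, the centroid depth is h_c = 35.4/(12.3606 × 1.58368) = 1.80841 m.
The centroid is at the centre, 0.71 m below the top of the plate, so the highest point sits at h_top = 1.80841 − 0.71 = 1.09841 m below the surface.

d_top ≈ 1.10 m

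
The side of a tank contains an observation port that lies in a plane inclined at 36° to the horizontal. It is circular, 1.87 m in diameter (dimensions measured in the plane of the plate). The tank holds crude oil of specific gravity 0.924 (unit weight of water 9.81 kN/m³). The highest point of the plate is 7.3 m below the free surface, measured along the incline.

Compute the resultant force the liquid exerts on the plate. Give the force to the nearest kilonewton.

γ = 0.924 × 9.81 = 9.06444 kN/m³.
Let θ = 36° be the plate's angle to the horizontal; measure y along the incline from where the plane meets the free surface. Vertical depth h = y·sinθ with sinθ = 0.587785.
The centroid is at the centre, 0.935 m below the top of the plate, so y_c = 7.3 + 0.935 = 8.235 m and h_c = 8.235 × 0.587785 = 4.84041 m.
A = π(0.935)² = 2.74646 m².
Resultant F = γ·h_c·A = 9.06444 × 4.84041 × 2.74646 = 120.503 kN.

F ≈ 121 kN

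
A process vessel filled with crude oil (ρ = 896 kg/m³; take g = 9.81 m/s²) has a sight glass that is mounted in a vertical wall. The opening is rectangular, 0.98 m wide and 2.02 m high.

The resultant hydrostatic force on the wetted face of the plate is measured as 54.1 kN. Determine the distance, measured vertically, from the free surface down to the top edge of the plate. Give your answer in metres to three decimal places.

γ = ρg = 896 × 9.81 / 1000 = 8.78976 kN/m³.
A = 0.98 × 2.02 = 1.9796 m².
From F = γ·h_c·A, the centroid depth is h_c = 54.1/(8.78976 × 1.9796) = 3.10916 m.
The centroid lies 2.02/2 = 1.01 m below the top edge, so the top edge sits at h_top = 3.10916 − 1.01 = 2.09916 m below the surface.

d_top ≈ 2.099 m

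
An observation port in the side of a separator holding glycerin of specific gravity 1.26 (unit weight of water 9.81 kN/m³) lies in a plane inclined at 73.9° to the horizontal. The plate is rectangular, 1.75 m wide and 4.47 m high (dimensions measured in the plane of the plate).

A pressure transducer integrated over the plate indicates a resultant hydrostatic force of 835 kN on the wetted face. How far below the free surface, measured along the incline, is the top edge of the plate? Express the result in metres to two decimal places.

γ = 1.26 × 9.81 = 12.3606 kN/m³.
A = 1.75 × 4.47 = 7.8225 m².
From F = γ·h_c·A, the centroid depth is h_c = 835/(12.3606 × 7.8225) = 8.63578 m.
Let θ = 73.9° be the plate's angle to the horizontal; measure y along the incline from where the plane meets the free surface. Vertical depth h = y·sinθ with sinθ = 0.960779.
Along the incline, y_c = h_c/sinθ = 8.63578/0.960779 = 8.98831 m.
The centroid lies 4.47/2 = 2.235 m below the top edge, so the top edge sits at y_top = 8.98831 − 2.235 = 6.75331 m along the incline.

y_top ≈ 6.75 m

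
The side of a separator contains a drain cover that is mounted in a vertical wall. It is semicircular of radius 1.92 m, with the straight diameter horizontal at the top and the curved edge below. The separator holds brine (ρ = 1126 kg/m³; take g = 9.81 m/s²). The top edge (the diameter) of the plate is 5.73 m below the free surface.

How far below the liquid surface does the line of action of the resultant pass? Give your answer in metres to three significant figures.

γ = ρg = 1126 × 9.81 / 1000 = 11.04606 kN/m³.
The centroid of a semicircle lies 4r/(3π) = 0.814873 m from the diameter, here below the top edge, so the centroid depth is h_c = 5.73 + 0.814873 = 6.54487 m.
A = πr²/2 = π × 1.92²/2 = 5.79058 m².
Resultant F = γ·h_c·A = 11.04606 × 6.54487 × 5.79058 = 418.63 kN.
I_c = (π/8 − 8/(9π))·r⁴ = 0.109757 × 1.92⁴ = 1.49155 m⁴.
Centre of pressure: y_p = y_c + I_c/(y_c·A) = 6.54487 + 1.49155/(6.54487 × 5.79058) = 6.54487 + 0.0393563 = 6.58423 m along the plane.

h_p = 6.58 m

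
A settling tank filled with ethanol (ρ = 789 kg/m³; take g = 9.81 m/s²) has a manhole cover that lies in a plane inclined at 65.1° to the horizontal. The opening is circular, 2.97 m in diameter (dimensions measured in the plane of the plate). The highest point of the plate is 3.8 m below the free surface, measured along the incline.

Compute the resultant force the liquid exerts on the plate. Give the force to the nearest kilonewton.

γ = ρg = 789 × 9.81 / 1000 = 7.74009 kN/m³.
Let θ = 65.1° be the plate's angle to the horizontal; measure y along the incline from where the plane meets the free surface. Vertical depth h = y·sinθ with sinθ = 0.907044.
The centroid is at the centre, 1.485 m below the top of the plate, so y_c = 3.8 + 1.485 = 5.285 m and h_c = 5.285 × 0.907044 = 4.79373 m.
A = π(1.485)² = 6.92792 m².
Resultant F = γ·h_c·A = 7.74009 × 4.79373 × 6.92792 = 257.053 kN.

F ≈ 257 kN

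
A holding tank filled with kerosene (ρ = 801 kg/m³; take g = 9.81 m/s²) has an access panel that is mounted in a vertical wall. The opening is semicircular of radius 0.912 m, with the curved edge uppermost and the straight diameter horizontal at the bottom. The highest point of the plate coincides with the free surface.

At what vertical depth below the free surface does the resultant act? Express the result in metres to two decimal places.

h_p = 0.64 m

γ = ρg = 801 × 9.81 / 1000 = 7.85781 kN/m³.
The centroid lies 4r/(3π) = 0.387065 m above the diameter, so r − 4r/(3π) = 0.912 − 0.387065 = 0.524935 m below the topmost point, so the centroid depth is h_c = 0.524935 m.
A = πr²/2 = π × 0.912²/2 = 1.3065 m².
Resultant F = γ·h_c·A = 7.85781 × 0.524935 × 1.3065 = 5.3891 kN.
I_c = (π/8 − 8/(9π))·r⁴ = 0.109757 × 0.912⁴ = 0.0759297 m⁴.
Centre of pressure: y_p = y_c + I_c/(y_c·A) = 0.524935 + 0.0759297/(0.524935 × 1.3065) = 0.524935 + 0.110713 = 0.635648 m along the plane.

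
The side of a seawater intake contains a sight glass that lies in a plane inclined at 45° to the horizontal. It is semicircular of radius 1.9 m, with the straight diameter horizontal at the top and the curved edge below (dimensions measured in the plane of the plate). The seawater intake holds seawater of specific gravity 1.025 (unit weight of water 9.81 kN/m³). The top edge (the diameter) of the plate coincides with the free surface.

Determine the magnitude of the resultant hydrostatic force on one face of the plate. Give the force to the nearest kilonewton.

F ≈ 33 kN

γ = 1.025 × 9.81 = 10.05525 kN/m³.
Let θ = 45° be the plate's angle to the horizontal; measure y along the incline from where the plane meets the free surface. Vertical depth h = y·sinθ with sinθ = 0.707107.
The centroid of a semicircle lies 4r/(3π) = 0.806385 m from the diameter, here below the top edge, so y_c = 0.806385 m and h_c = 0.806385 × 0.707107 = 0.5702 m.
A = πr²/2 = π × 1.9²/2 = 5.67057 m².
Resultant F = γ·h_c·A = 10.05525 × 0.5702 × 5.67057 = 32.5122 kN.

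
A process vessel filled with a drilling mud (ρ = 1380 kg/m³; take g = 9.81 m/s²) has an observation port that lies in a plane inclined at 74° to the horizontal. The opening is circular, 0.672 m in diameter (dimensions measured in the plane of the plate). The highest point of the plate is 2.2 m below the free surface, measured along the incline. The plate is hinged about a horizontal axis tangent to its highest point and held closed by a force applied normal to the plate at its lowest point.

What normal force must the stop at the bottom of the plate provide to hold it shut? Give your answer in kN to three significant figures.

P ≈ 6.05 kN

γ = ρg = 1380 × 9.81 / 1000 = 13.5378 kN/m³.
Let θ = 74° be the plate's angle to the horizontal; measure y along the incline from where the plane meets the free surface. Vertical depth h = y·sinθ with sinθ = 0.961262.
The centroid is at the centre, 0.336 m below the top of the plate, so y_c = 2.2 + 0.336 = 2.536 m and h_c = 2.536 × 0.961262 = 2.43776 m.
A = π(0.336)² = 0.354673 m².
Resultant F = γ·h_c·A = 13.5378 × 2.43776 × 0.354673 = 11.7049 kN.
I_c = πr⁴/4 = π × 0.336⁴/4 = 0.0100103 m⁴.
Centre of pressure: y_p = y_c + I_c/(y_c·A) = 2.536 + 0.0100103/(2.536 × 0.354673) = 2.536 + 0.0111293 = 2.54713 m along the plane.
The resultant acts 0.336 + 0.0111293 = 0.347129 m (along the plate) below the hinge at the top edge, so the moment about the hinge is M = F × 0.347129 = 11.7049 × 0.347129 = 4.06311 kN·m.
A normal force at the bottom, 0.672 m from the hinge, must supply this moment: P = 4.06311/0.672 = 6.04629 kN.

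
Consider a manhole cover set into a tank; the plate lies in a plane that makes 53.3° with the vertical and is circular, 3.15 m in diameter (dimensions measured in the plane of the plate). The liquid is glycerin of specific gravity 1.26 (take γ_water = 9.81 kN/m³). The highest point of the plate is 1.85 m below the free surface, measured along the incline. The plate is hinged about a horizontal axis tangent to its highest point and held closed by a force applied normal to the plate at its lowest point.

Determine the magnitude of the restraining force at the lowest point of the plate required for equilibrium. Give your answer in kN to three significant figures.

P ≈ 110 kN

γ = 1.26 × 9.81 = 12.3606 kN/m³.
The plate makes 53.3° with the vertical, i.e. θ = 90° − 53.3° = 36.7° to the horizontal. Measuring y along the incline from the free-surface line, vertical depth h = y·sinθ with sinθ = 0.597625.
The centroid is at the centre, 1.575 m below the top of the plate, so y_c = 1.85 + 1.575 = 3.425 m and h_c = 3.425 × 0.597625 = 2.04687 m.
A = π(1.575)² = 7.79311 m².
Resultant F = γ·h_c·A = 12.3606 × 2.04687 × 7.79311 = 197.17 kN.
I_c = πr⁴/4 = π × 1.575⁴/4 = 4.83295 m⁴.
Centre of pressure: y_p = y_c + I_c/(y_c·A) = 3.425 + 4.83295/(3.425 × 7.79311) = 3.425 + 0.181068 = 3.60607 m along the plane.
The resultant acts 1.575 + 0.181068 = 1.75607 m (along the plate) below the hinge at the top edge, so the moment about the hinge is M = F × 1.75607 = 197.17 × 1.75607 = 346.244 kN·m.
A normal force at the bottom, 3.15 m from the hinge, must supply this moment: P = 346.244/3.15 = 109.919 kN.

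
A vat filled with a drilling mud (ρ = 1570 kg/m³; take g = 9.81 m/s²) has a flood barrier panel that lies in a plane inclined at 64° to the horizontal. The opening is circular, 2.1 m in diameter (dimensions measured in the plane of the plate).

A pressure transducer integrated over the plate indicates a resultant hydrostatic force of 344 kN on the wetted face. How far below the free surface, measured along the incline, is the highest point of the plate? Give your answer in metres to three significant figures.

y_top ≈ 6.12 m

γ = ρg = 1570 × 9.81 / 1000 = 15.4017 kN/m³.
A = π(1.05)² = 3.46361 m².
From F = γ·h_c·A, the centroid depth is h_c = 344/(15.4017 × 3.46361) = 6.44853 m.
Let θ = 64° be the plate's angle to the horizontal; measure y along the incline from where the plane meets the free surface. Vertical depth h = y·sinθ with sinθ = 0.898794.
Along the incline, y_c = h_c/sinθ = 6.44853/0.898794 = 7.17465 m.
The centroid is at the centre, 1.05 m below the top of the plate, so the highest point sits at y_top = 7.17465 − 1.05 = 6.12465 m along the incline.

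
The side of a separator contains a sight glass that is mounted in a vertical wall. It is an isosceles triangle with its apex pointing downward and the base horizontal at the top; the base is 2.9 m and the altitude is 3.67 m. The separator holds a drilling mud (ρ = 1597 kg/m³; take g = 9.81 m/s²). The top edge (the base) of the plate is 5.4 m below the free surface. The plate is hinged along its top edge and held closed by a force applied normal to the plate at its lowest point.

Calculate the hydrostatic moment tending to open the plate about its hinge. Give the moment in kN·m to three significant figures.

M ≈ 738 kN·m

γ = ρg = 1597 × 9.81 / 1000 = 15.66657 kN/m³.
With the apex down, the centroid sits h/3 = 3.67/3 = 1.22333 m below the base (the top edge), so the centroid depth is h_c = 5.4 + 1.22333 = 6.62333 m.
A = ½ × 2.9 × 3.67 = 5.3215 m².
Resultant F = γ·h_c·A = 15.66657 × 6.62333 × 5.3215 = 552.185 kN.
I_c = b·h³/36 = 2.9 × 3.67³/36 = 3.98193 m⁴.
Centre of pressure: y_p = y_c + I_c/(y_c·A) = 6.62333 + 3.98193/(6.62333 × 5.3215) = 6.62333 + 0.112975 = 6.7363 m along the plane.
The resultant acts 1.22333 + 0.112975 = 1.33631 m (along the plate) below the hinge at the top edge, so the moment about the hinge is M = F × 1.33631 = 552.185 × 1.33631 = 737.89 kN·m.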